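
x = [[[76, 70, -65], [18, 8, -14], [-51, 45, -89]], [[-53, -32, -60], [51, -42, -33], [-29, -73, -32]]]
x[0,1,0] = 18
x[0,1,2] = -14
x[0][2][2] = -89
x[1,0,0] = -53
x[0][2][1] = 45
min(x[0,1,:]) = -14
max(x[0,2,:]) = 45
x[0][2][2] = -89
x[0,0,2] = -65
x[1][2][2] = -32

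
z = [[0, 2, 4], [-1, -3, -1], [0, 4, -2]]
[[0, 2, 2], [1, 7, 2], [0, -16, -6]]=z@[[-1, 0, 0], [0, -3, -1], [0, 2, 1]]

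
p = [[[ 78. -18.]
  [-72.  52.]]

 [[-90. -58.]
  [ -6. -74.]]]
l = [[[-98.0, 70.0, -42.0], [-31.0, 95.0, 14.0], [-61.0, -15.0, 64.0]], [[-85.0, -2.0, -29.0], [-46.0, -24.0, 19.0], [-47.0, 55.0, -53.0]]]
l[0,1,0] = -31.0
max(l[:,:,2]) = 64.0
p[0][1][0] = -72.0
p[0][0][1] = -18.0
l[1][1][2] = 19.0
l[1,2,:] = [-47.0, 55.0, -53.0]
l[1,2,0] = -47.0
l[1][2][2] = -53.0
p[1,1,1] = -74.0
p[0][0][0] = 78.0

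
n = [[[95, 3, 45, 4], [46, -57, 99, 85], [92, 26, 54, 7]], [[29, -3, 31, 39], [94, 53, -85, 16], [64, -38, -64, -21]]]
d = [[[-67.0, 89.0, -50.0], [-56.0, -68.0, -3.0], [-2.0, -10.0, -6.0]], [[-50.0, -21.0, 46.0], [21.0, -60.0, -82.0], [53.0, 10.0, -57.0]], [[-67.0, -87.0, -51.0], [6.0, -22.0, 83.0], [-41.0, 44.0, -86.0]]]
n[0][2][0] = 92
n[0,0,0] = 95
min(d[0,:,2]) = -50.0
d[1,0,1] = -21.0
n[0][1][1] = -57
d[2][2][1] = 44.0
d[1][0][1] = -21.0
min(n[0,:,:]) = -57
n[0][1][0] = 46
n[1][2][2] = -64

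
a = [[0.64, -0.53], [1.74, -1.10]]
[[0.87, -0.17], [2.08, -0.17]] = a @[[0.67, 0.46], [-0.83, 0.88]]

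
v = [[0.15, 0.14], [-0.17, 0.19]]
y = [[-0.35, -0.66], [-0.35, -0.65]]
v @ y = [[-0.10, -0.19],[-0.01, -0.01]]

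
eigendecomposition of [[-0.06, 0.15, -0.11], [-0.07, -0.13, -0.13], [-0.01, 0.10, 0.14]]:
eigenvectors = [[(0.8+0j), (0.8-0j), -0.63+0.00j], [-0.03+0.56j, -0.03-0.56j, (-0.21+0j)], [0.14-0.17j, 0.14+0.17j, (0.75+0j)]]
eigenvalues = [(-0.09+0.13j), (-0.09-0.13j), (0.12+0j)]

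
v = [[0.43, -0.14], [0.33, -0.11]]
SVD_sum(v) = [[0.43, -0.14], [0.33, -0.11]] + [[0.00,0.00], [-0.0,-0.00]]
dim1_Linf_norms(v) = [0.43, 0.33]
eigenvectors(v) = [[0.8, 0.31], [0.61, 0.95]]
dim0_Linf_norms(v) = [0.43, 0.14]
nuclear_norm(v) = 0.57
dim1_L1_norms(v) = [0.57, 0.44]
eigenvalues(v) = [0.32, -0.0]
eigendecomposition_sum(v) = [[0.43, -0.14], [0.33, -0.11]] + [[0.0, -0.0],[0.0, -0.00]]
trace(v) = 0.32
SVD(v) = [[-0.79, -0.61], [-0.61, 0.79]] @ diag([0.5705228151438243, 0.0019280561106442165]) @ [[-0.95, 0.31], [-0.31, -0.95]]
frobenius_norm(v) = 0.57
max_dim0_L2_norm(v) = 0.54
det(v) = -0.00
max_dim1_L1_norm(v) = 0.57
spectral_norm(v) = 0.57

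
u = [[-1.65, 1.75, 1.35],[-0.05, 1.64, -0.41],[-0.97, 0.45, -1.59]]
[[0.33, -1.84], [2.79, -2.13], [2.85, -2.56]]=u@ [[0.04, 0.71], [1.34, -1.06], [-1.44, 0.88]]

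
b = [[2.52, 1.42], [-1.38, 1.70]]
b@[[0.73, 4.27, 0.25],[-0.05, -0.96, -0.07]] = [[1.77, 9.4, 0.53],[-1.09, -7.52, -0.46]]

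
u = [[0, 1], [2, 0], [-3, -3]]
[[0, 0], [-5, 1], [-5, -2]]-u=[[0, -1], [-7, 1], [-2, 1]]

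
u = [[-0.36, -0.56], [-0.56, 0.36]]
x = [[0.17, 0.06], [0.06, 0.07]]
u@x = [[-0.09, -0.06], [-0.07, -0.01]]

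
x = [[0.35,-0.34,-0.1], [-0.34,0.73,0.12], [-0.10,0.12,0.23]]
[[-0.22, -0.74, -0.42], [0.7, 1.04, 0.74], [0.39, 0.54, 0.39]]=x @ [[0.88, -0.98, -0.11], [1.12, 0.72, 0.75], [1.5, 1.53, 1.27]]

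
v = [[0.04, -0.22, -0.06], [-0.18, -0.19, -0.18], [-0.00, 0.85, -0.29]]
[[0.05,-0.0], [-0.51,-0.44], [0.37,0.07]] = v@[[2.71, 1.80],  [0.35, 0.23],  [-0.25, 0.42]]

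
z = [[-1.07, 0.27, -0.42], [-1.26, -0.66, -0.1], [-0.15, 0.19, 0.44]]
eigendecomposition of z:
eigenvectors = [[-0.17+0.41j, -0.17-0.41j, -0.23+0.00j], [(-0.89+0j), (-0.89-0j), (0.16+0j)], [0.07+0.08j, 0.07-0.08j, (0.96+0j)]]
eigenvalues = [(-0.9+0.59j), (-0.9-0.59j), (0.51+0j)]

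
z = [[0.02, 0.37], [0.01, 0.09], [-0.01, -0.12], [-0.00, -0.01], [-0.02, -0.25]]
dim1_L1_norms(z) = [0.39, 0.1, 0.13, 0.01, 0.27]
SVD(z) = [[0.78, -0.57], [0.19, 0.57], [-0.25, -0.3], [-0.02, 0.09], [-0.53, -0.5]] @ diag([0.47217295238226953, 0.007259685847963112]) @ [[0.07, 1.0], [1.00, -0.07]]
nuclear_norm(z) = 0.48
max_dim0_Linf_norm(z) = 0.37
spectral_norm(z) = 0.47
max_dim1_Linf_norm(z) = 0.37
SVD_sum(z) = [[0.02,0.37],[0.01,0.09],[-0.01,-0.12],[-0.00,-0.01],[-0.02,-0.25]] + [[-0.0, 0.0], [0.00, -0.00], [-0.0, 0.00], [0.0, -0.0], [-0.0, 0.00]]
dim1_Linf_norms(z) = [0.37, 0.09, 0.12, 0.01, 0.25]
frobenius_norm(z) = 0.47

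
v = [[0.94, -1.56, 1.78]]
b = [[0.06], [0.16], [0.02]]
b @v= [[0.06,-0.09,0.11],[0.15,-0.25,0.28],[0.02,-0.03,0.04]]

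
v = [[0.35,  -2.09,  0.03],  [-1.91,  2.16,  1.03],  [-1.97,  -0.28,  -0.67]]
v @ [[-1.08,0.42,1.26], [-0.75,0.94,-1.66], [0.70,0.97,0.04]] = [[1.21, -1.79, 3.91], [1.16, 2.23, -5.95], [1.87, -1.74, -2.04]]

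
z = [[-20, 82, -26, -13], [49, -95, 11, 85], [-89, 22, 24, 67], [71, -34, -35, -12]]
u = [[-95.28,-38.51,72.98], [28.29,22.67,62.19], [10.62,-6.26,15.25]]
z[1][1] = -95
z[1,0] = 49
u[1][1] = 22.67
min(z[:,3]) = -13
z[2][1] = 22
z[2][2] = 24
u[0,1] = -38.51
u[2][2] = 15.25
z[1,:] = [49, -95, 11, 85]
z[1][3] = 85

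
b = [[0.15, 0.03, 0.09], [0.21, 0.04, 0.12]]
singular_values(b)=[0.3, 0.0]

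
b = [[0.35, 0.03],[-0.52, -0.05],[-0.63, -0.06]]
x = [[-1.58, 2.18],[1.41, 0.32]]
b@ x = [[-0.51,0.77], [0.75,-1.15], [0.91,-1.39]]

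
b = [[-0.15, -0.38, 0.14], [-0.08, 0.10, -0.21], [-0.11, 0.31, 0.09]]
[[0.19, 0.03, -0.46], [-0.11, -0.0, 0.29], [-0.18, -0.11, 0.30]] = b@ [[0.26,  0.22,  -0.33], [-0.54,  -0.23,  1.06], [0.17,  -0.19,  -0.74]]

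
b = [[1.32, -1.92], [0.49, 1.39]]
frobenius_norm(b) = 2.76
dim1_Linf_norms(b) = [1.92, 1.39]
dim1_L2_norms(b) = [2.33, 1.47]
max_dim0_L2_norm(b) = 2.37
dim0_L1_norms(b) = [1.81, 3.31]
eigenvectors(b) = [[(0.89+0j),  0.89-0.00j], [-0.02-0.45j,  (-0.02+0.45j)]]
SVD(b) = [[-0.9, 0.43], [0.43, 0.90]] @ diag([2.5291542309451476, 1.0974419693506612]) @ [[-0.39, 0.92], [0.92, 0.39]]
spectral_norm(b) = 2.53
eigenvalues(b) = [(1.36+0.97j), (1.36-0.97j)]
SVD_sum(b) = [[0.88,-2.10], [-0.42,1.01]] + [[0.44, 0.18],[0.91, 0.38]]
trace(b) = 2.71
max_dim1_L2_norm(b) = 2.33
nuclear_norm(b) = 3.63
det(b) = 2.78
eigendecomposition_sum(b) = [[(0.66+0.51j), (-0.96+1.34j)], [(0.24-0.34j), 0.70+0.46j]] + [[0.66-0.51j, (-0.96-1.34j)], [0.25+0.34j, (0.7-0.46j)]]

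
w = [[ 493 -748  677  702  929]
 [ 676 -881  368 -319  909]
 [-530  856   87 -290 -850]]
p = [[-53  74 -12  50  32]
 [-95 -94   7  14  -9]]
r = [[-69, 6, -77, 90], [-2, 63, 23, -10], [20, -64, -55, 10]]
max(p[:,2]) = 7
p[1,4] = -9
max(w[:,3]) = 702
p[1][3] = 14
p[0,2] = -12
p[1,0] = -95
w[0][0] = 493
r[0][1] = 6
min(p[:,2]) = -12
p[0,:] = [-53, 74, -12, 50, 32]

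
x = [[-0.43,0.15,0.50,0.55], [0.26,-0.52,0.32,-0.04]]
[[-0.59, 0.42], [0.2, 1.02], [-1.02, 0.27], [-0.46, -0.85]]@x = [[0.36, -0.31, -0.16, -0.34],[0.18, -0.50, 0.43, 0.07],[0.51, -0.29, -0.42, -0.57],[-0.02, 0.37, -0.5, -0.22]]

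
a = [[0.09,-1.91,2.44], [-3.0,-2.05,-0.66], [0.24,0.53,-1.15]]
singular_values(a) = [3.87, 3.13, 0.37]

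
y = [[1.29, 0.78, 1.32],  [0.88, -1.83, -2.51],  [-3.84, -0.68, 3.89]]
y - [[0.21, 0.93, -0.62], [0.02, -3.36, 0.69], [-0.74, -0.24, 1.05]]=[[1.08,-0.15,1.94], [0.86,1.53,-3.20], [-3.1,-0.44,2.84]]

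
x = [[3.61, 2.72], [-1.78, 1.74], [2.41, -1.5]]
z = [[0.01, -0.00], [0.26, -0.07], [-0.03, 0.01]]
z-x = [[-3.6, -2.72],[2.04, -1.81],[-2.44, 1.51]]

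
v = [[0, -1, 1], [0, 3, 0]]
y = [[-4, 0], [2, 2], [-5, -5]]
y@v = [[0, 4, -4], [0, 4, 2], [0, -10, -5]]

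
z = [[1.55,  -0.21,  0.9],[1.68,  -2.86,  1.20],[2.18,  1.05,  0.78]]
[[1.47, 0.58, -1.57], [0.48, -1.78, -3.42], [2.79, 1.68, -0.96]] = z @ [[1.23, -0.06, -0.36], [0.39, 1.0, 0.57], [-0.39, 0.98, -0.99]]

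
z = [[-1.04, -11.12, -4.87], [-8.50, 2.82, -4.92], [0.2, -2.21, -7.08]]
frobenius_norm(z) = 17.55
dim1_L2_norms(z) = [12.18, 10.22, 7.42]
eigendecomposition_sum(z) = [[4.17, -5.85, 0.47], [-4.76, 6.68, -0.54], [0.63, -0.89, 0.07]] + [[-3.78,-4.7,-10.46],[-2.8,-3.48,-7.75],[-1.37,-1.7,-3.79]] + [[-1.43, -0.57, 5.11],[-0.94, -0.38, 3.37],[0.94, 0.38, -3.36]]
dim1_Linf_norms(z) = [11.12, 8.5, 7.08]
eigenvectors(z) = [[-0.66, 0.77, -0.73], [0.75, 0.57, -0.48], [-0.10, 0.28, 0.48]]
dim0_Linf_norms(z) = [8.5, 11.12, 7.08]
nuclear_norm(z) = 28.28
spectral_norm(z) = 13.39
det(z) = 623.48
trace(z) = -5.30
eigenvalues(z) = [10.92, -11.05, -5.17]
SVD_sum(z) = [[-2.05,-8.91,-7.29],  [-0.42,-1.83,-1.50],  [-1.06,-4.62,-3.78]] + [[2.16, -1.52, 1.25], [-7.29, 5.12, -4.22], [-1.28, 0.90, -0.74]] + [[-1.16, -0.69, 1.16], [-0.79, -0.47, 0.80], [2.54, 1.51, -2.56]]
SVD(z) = [[-0.87, 0.28, -0.40], [-0.18, -0.95, -0.27], [-0.45, -0.17, 0.88]] @ diag([13.388480398584479, 10.426536934723897, 4.466331846779586]) @ [[0.18, 0.76, 0.62],[0.74, -0.52, 0.43],[0.65, 0.39, -0.65]]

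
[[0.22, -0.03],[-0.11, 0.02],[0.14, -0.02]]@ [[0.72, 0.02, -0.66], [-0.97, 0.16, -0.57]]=[[0.19,-0.0,-0.13], [-0.10,0.00,0.06], [0.12,-0.00,-0.08]]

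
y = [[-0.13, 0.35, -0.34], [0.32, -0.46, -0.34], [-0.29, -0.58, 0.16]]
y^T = [[-0.13, 0.32, -0.29], [0.35, -0.46, -0.58], [-0.34, -0.34, 0.16]]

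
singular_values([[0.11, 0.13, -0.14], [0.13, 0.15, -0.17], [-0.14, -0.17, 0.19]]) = [0.45, 0.0, 0.0]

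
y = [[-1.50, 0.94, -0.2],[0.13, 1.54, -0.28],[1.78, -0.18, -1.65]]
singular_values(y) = [2.73, 1.86, 0.82]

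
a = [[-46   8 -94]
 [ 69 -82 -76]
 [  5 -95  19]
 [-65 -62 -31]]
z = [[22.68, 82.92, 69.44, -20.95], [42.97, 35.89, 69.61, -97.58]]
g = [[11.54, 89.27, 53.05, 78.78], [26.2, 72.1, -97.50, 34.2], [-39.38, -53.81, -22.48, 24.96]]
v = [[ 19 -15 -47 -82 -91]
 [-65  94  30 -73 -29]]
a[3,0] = -65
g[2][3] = 24.96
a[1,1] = -82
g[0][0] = 11.54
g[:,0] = [11.54, 26.2, -39.38]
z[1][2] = 69.61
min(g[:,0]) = -39.38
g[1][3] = 34.2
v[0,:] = [19, -15, -47, -82, -91]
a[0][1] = 8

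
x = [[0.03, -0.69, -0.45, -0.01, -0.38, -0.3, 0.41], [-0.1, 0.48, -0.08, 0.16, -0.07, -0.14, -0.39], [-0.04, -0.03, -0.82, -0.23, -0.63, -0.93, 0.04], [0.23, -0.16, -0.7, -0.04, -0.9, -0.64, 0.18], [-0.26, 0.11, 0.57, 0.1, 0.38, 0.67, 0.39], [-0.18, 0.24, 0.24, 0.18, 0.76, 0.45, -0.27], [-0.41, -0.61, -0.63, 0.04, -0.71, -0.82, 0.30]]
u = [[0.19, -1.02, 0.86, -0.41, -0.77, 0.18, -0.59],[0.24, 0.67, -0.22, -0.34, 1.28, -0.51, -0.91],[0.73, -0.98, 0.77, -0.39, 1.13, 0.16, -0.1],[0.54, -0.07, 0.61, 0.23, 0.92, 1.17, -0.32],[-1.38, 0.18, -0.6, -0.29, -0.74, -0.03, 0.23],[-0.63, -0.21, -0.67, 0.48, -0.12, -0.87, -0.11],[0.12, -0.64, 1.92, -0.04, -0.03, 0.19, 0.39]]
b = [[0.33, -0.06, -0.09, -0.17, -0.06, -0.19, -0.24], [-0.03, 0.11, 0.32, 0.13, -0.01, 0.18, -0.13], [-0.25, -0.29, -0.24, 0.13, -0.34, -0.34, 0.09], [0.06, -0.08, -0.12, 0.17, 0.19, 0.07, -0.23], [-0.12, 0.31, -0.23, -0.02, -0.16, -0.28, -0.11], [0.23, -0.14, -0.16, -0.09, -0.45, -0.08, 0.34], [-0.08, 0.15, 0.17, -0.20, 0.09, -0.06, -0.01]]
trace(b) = 0.12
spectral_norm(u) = 3.28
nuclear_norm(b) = 3.09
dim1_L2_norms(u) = [1.72, 1.84, 1.88, 1.74, 1.73, 1.38, 2.07]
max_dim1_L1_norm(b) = 1.68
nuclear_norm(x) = 5.54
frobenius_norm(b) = 1.36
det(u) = 7.05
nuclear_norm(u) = 10.75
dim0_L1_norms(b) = [1.1, 1.14, 1.33, 0.91, 1.3, 1.2, 1.15]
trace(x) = 0.78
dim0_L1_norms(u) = [3.83, 3.77, 5.65, 2.18, 4.99, 3.11, 2.65]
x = u @ b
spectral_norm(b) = 0.91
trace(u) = 0.64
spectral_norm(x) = 2.79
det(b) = 0.00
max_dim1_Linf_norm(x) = 0.93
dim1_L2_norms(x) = [1.04, 0.67, 1.41, 1.35, 1.08, 1.02, 1.48]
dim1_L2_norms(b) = [0.5, 0.43, 0.68, 0.38, 0.53, 0.66, 0.33]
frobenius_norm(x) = 3.12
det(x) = 0.00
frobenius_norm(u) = 4.70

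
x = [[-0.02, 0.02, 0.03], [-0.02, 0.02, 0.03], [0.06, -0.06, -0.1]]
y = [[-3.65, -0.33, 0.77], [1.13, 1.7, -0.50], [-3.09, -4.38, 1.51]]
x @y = [[0.0,  -0.09,  0.02], [0.0,  -0.09,  0.02], [0.02,  0.32,  -0.07]]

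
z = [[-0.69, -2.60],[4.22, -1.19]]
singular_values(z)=[4.38, 2.69]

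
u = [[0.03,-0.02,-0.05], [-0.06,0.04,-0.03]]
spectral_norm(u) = 0.08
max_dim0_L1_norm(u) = 0.09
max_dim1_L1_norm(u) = 0.13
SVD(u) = [[-0.37,0.93], [0.93,0.37]] @ diag([0.08087881704305494, 0.05795357584926098]) @ [[-0.83, 0.55, -0.11], [0.09, -0.06, -0.99]]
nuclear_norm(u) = 0.14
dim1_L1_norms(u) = [0.1, 0.13]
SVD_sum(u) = [[0.02, -0.02, 0.0], [-0.06, 0.04, -0.01]] + [[0.01, -0.00, -0.05],[0.00, -0.0, -0.02]]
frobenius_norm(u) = 0.10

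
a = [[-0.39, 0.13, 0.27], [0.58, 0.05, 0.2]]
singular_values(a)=[0.7, 0.36]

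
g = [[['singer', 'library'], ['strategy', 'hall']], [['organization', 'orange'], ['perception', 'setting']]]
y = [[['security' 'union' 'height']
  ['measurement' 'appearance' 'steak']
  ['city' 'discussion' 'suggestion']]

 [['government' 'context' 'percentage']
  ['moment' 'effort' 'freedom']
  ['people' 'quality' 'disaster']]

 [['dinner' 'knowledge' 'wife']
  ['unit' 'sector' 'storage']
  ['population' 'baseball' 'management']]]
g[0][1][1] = 'hall'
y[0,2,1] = 'discussion'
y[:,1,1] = ['appearance', 'effort', 'sector']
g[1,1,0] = 'perception'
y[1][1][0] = 'moment'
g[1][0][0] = 'organization'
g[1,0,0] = 'organization'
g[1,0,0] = 'organization'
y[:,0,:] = [['security', 'union', 'height'], ['government', 'context', 'percentage'], ['dinner', 'knowledge', 'wife']]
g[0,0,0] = 'singer'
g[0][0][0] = 'singer'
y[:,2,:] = [['city', 'discussion', 'suggestion'], ['people', 'quality', 'disaster'], ['population', 'baseball', 'management']]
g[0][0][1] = 'library'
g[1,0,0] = 'organization'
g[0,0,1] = 'library'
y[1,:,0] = ['government', 'moment', 'people']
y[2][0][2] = 'wife'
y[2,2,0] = 'population'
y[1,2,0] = 'people'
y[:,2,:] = [['city', 'discussion', 'suggestion'], ['people', 'quality', 'disaster'], ['population', 'baseball', 'management']]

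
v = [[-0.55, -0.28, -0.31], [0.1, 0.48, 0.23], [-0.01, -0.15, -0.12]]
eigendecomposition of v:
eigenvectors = [[1.00, 0.19, -0.39], [-0.1, -0.94, -0.3], [-0.01, 0.27, 0.87]]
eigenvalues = [-0.52, 0.39, -0.06]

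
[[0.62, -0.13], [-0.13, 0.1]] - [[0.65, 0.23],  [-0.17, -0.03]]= [[-0.03,-0.36], [0.04,0.13]]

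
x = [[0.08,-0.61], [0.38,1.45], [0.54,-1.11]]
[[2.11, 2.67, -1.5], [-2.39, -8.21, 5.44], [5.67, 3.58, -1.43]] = x @[[4.63, -3.25, 3.30], [-2.86, -4.81, 2.89]]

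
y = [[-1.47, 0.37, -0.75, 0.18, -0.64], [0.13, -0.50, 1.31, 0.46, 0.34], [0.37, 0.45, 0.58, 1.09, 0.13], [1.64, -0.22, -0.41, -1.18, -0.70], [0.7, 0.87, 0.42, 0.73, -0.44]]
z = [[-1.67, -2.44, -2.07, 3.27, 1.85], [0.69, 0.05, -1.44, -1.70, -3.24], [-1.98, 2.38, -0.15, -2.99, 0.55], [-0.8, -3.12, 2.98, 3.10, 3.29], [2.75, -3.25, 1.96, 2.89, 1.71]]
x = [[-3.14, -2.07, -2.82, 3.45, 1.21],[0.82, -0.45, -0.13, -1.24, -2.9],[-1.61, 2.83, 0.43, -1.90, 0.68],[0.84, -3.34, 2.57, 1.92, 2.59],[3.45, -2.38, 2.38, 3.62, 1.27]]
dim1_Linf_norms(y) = [1.47, 1.31, 1.09, 1.64, 0.87]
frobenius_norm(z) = 11.61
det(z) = 229.30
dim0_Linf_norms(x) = [3.45, 3.34, 2.82, 3.62, 2.9]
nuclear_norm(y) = 7.16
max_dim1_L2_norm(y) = 2.19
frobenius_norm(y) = 3.80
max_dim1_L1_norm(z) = 13.29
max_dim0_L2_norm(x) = 5.82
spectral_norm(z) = 9.67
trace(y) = -3.01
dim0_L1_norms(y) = [4.31, 2.41, 3.47, 3.64, 2.25]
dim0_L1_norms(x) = [9.86, 11.07, 8.33, 12.13, 8.65]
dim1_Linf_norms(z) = [3.27, 3.24, 2.99, 3.29, 3.25]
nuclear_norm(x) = 21.04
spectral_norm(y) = 2.50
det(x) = -253.89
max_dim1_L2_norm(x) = 6.16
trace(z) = 3.04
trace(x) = 0.03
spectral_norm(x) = 8.49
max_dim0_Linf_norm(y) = 1.64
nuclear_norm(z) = 20.74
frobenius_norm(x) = 11.31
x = y + z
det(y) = -1.02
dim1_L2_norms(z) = [5.21, 3.99, 4.34, 6.3, 5.77]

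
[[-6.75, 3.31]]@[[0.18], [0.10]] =[[-0.88]]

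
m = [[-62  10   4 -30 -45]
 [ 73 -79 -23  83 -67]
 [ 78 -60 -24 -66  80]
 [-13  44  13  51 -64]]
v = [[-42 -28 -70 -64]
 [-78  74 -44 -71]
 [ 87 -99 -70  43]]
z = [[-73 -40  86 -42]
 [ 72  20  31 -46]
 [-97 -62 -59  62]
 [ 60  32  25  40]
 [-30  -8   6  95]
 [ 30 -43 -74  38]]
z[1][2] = 31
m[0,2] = 4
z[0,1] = -40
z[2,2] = -59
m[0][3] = -30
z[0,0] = -73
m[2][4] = 80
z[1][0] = 72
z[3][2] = 25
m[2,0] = 78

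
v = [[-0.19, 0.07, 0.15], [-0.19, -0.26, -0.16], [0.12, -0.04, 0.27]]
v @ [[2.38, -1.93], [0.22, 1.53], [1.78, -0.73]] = [[-0.17, 0.36], [-0.79, 0.09], [0.76, -0.49]]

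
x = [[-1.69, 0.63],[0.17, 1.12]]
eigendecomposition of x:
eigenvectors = [[-1.0,-0.22], [0.06,-0.98]]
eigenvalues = [-1.73, 1.16]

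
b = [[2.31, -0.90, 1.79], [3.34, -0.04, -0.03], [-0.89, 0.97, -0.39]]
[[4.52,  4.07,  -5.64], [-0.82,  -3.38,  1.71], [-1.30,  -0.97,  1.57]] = b @ [[-0.23,-0.99,0.49], [-0.52,-0.6,0.68], [2.56,3.25,-3.44]]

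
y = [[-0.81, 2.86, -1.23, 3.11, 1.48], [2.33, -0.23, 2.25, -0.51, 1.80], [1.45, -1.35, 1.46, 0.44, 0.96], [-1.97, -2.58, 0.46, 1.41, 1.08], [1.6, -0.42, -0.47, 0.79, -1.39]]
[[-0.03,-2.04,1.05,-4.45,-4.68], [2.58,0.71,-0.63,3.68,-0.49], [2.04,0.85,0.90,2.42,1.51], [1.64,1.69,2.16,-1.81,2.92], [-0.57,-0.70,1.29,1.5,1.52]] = y @ [[0.08, -0.38, 0.32, 0.99, 0.05], [-0.22, -0.33, -0.74, -0.3, -1.36], [0.72, 0.77, -0.78, 0.76, 0.1], [0.27, -0.08, 0.65, -0.43, 0.09], [0.48, -0.14, 0.3, -0.35, -0.61]]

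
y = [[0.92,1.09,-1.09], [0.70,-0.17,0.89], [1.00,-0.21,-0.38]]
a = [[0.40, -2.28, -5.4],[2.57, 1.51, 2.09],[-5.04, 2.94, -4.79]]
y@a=[[8.66, -3.66, 2.53], [-4.64, 0.76, -8.40], [1.78, -3.71, -4.02]]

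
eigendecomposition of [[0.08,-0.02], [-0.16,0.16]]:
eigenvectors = [[-0.56, 0.18], [-0.83, -0.98]]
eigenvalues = [0.05, 0.19]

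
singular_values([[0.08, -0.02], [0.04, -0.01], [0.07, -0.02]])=[0.12, 0.0]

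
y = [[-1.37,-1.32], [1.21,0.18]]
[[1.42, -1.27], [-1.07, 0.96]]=y@[[-0.86, 0.77], [-0.18, 0.16]]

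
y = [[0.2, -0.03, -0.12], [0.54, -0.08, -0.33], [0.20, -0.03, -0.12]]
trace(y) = 0.00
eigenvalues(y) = [-0.01, 0.01, -0.0]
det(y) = 0.00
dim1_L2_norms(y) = [0.24, 0.64, 0.24]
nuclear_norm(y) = 0.72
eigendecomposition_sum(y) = [[0.11, -0.02, -0.07],[0.33, -0.05, -0.22],[0.11, -0.02, -0.07]] + [[0.09, -0.01, -0.05], [0.21, -0.03, -0.1], [0.09, -0.01, -0.05]] + [[-0.0, 0.0, 0.00],[-0.00, 0.0, 0.0],[-0.00, 0.00, 0.00]]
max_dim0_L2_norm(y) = 0.61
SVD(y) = [[-0.33, 0.63, -0.71],[-0.89, -0.46, -0.00],[-0.33, 0.63, 0.71]] @ diag([0.7193705111387357, 0.0024632709948896243, 3.273669744606809e-17]) @ [[-0.85, 0.13, 0.52], [0.47, -0.26, 0.84], [-0.24, -0.96, -0.16]]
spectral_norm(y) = 0.72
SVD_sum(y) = [[0.20, -0.03, -0.12], [0.54, -0.08, -0.33], [0.20, -0.03, -0.12]] + [[0.0, -0.0, 0.00], [-0.0, 0.00, -0.0], [0.0, -0.00, 0.00]] + [[0.00, 0.00, 0.00], [0.0, 0.00, 0.0], [-0.0, -0.00, -0.0]]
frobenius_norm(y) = 0.72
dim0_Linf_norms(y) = [0.54, 0.08, 0.33]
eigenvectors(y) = [[-0.3, -0.37, -0.24],  [-0.9, -0.86, -0.96],  [-0.3, -0.37, -0.16]]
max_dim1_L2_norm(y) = 0.64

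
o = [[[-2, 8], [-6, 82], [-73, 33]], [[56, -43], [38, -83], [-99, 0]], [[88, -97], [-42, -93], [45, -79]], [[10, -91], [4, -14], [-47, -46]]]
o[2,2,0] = 45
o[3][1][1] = -14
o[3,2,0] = -47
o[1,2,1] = 0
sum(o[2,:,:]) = -178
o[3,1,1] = -14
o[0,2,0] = -73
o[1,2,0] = -99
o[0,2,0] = -73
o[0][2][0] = -73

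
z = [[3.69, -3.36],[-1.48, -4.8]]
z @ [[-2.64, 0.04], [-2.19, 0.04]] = [[-2.38,0.01], [14.42,-0.25]]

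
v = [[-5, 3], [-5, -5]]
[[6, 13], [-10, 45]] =v @ [[0, -5], [2, -4]]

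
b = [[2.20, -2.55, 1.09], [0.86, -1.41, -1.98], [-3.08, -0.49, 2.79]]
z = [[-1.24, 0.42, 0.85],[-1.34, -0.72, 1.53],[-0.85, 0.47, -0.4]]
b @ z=[[-0.24, 3.27, -2.47], [2.51, 0.45, -0.63], [2.1, 0.37, -4.48]]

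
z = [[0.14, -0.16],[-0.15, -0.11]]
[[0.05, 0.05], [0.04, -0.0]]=z@[[-0.02,0.15], [-0.31,-0.16]]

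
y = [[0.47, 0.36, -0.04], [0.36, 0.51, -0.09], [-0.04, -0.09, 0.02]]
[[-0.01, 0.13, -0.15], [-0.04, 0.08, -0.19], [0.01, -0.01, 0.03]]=y @ [[0.07, 0.35, -0.08],  [-0.13, -0.11, -0.31],  [-0.02, -0.06, -0.01]]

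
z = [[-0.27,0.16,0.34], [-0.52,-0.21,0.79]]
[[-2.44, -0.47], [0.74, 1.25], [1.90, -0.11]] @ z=[[0.9, -0.29, -1.2], [-0.85, -0.14, 1.24], [-0.46, 0.33, 0.56]]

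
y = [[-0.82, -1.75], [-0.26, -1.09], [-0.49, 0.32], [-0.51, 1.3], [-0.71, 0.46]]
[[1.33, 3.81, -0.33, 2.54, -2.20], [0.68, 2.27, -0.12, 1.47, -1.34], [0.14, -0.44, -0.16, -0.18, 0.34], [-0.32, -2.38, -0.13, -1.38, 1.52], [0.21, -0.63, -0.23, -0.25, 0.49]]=y @ [[-0.60, -0.4, 0.34, -0.45, 0.1], [-0.48, -1.99, 0.03, -1.24, 1.21]]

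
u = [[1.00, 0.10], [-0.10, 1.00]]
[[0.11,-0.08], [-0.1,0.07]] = u @[[0.12, -0.09], [-0.09, 0.06]]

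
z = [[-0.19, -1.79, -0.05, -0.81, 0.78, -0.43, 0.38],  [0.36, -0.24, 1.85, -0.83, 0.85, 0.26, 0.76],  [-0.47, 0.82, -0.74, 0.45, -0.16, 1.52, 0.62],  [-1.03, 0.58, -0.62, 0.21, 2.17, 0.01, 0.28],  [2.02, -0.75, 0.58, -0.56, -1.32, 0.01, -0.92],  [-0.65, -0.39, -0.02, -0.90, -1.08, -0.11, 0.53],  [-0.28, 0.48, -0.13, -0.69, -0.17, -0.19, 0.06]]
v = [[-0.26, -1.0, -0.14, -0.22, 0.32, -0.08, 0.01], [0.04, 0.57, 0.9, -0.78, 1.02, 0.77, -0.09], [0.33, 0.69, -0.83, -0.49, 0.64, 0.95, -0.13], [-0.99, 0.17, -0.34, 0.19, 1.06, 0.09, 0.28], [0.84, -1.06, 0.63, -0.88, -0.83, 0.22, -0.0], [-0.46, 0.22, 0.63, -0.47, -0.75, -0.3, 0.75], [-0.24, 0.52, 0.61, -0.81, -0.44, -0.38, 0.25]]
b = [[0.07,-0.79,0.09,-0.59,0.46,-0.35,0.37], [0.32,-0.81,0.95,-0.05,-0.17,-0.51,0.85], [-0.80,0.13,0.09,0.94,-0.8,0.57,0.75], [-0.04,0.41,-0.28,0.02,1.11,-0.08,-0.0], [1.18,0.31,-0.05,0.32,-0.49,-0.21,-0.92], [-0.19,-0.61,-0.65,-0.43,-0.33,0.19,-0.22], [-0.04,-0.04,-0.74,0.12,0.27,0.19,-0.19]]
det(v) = -0.01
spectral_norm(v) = 2.61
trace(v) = -1.21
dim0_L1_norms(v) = [3.16, 4.23, 4.08, 3.84, 5.06, 2.79, 1.51]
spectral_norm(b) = 2.10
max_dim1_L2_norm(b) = 1.75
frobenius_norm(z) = 5.75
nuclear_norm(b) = 7.71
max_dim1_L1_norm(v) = 4.46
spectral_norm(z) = 3.81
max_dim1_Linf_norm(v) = 1.06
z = v + b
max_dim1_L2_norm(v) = 1.93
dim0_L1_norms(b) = [2.64, 3.1, 2.85, 2.47, 3.63, 2.1, 3.3]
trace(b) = -1.12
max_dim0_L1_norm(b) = 3.63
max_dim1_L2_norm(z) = 2.81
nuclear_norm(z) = 12.82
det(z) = -2.19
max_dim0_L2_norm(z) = 3.0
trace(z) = -2.33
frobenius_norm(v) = 4.18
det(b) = -0.00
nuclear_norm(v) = 9.26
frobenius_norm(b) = 3.65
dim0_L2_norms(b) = [1.48, 1.39, 1.4, 1.24, 1.59, 0.91, 1.53]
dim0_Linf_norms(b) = [1.18, 0.81, 0.95, 0.94, 1.11, 0.57, 0.92]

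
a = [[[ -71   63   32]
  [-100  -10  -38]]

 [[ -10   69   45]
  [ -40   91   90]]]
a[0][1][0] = -100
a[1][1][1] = 91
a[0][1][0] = -100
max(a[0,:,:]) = 63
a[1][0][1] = 69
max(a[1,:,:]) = 91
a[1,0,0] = -10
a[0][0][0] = -71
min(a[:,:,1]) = -10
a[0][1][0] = -100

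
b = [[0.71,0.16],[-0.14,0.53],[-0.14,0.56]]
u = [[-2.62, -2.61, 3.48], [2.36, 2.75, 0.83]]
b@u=[[-1.48, -1.41, 2.60], [1.62, 1.82, -0.05], [1.69, 1.91, -0.02]]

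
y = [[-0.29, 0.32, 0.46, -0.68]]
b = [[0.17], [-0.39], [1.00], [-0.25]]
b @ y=[[-0.05, 0.05, 0.08, -0.12], [0.11, -0.12, -0.18, 0.27], [-0.29, 0.32, 0.46, -0.68], [0.07, -0.08, -0.12, 0.17]]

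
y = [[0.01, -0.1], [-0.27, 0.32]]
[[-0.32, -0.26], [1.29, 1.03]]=y @ [[-1.13, -0.90], [3.09, 2.47]]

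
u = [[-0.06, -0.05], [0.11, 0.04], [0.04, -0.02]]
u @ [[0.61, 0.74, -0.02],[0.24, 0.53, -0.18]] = [[-0.05, -0.07, 0.01], [0.08, 0.1, -0.01], [0.02, 0.02, 0.0]]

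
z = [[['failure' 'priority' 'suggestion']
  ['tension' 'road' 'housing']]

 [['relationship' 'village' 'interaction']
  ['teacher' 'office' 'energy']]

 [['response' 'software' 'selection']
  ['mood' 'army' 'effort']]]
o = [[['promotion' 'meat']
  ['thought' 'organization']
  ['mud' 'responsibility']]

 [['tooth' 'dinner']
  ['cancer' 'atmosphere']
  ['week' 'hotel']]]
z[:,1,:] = [['tension', 'road', 'housing'], ['teacher', 'office', 'energy'], ['mood', 'army', 'effort']]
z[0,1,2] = 'housing'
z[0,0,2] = 'suggestion'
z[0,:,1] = ['priority', 'road']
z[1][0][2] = 'interaction'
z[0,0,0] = 'failure'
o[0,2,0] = 'mud'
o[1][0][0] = 'tooth'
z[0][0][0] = 'failure'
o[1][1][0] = 'cancer'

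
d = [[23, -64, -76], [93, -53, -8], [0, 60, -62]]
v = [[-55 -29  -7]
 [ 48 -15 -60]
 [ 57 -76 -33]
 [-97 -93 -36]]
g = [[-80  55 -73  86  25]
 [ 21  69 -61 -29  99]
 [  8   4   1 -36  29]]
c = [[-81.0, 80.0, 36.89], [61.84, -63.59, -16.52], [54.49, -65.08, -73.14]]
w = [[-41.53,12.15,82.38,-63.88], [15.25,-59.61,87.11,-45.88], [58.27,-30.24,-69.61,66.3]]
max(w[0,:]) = 82.38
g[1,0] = 21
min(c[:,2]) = -73.14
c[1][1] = -63.59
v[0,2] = -7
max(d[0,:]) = 23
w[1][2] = 87.11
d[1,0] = 93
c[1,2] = -16.52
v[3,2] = -36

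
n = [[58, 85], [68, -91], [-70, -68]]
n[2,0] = -70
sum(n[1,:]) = -23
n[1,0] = 68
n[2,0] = -70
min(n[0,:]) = 58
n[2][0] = -70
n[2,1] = -68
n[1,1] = -91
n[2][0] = -70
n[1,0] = 68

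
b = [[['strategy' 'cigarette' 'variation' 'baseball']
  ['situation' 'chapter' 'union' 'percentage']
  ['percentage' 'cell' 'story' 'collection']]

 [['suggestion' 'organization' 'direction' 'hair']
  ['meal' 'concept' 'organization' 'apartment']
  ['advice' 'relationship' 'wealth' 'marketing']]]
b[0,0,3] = 'baseball'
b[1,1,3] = 'apartment'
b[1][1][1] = 'concept'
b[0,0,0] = 'strategy'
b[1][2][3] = 'marketing'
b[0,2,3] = 'collection'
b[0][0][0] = 'strategy'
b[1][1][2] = 'organization'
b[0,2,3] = 'collection'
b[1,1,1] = 'concept'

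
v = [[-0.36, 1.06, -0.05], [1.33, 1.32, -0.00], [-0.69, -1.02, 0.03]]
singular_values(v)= [2.31, 0.96, 0.02]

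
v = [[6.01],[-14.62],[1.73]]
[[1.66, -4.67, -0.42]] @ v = [[77.53]]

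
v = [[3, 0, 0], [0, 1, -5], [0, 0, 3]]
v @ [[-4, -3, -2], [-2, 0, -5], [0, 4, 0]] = [[-12, -9, -6], [-2, -20, -5], [0, 12, 0]]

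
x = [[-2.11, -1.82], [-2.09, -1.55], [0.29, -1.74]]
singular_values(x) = [3.92, 1.5]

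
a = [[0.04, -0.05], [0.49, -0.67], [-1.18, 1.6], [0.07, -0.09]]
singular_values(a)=[2.16, 0.0]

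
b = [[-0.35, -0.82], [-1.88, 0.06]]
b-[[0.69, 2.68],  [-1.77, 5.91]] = [[-1.04, -3.50],[-0.11, -5.85]]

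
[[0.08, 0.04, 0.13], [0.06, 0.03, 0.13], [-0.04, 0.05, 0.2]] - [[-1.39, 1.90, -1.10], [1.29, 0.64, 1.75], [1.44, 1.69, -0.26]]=[[1.47, -1.86, 1.23], [-1.23, -0.61, -1.62], [-1.48, -1.64, 0.46]]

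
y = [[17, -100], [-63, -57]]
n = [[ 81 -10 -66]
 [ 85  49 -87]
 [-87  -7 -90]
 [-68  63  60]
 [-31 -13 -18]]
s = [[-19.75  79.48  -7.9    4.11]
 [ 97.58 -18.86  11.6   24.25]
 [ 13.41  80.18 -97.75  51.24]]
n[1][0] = 85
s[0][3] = 4.11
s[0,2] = -7.9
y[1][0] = -63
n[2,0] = -87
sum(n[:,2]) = -201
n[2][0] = -87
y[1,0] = -63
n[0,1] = -10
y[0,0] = 17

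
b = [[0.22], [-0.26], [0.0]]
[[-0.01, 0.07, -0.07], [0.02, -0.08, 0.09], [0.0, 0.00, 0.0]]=b@[[-0.06,0.30,-0.34]]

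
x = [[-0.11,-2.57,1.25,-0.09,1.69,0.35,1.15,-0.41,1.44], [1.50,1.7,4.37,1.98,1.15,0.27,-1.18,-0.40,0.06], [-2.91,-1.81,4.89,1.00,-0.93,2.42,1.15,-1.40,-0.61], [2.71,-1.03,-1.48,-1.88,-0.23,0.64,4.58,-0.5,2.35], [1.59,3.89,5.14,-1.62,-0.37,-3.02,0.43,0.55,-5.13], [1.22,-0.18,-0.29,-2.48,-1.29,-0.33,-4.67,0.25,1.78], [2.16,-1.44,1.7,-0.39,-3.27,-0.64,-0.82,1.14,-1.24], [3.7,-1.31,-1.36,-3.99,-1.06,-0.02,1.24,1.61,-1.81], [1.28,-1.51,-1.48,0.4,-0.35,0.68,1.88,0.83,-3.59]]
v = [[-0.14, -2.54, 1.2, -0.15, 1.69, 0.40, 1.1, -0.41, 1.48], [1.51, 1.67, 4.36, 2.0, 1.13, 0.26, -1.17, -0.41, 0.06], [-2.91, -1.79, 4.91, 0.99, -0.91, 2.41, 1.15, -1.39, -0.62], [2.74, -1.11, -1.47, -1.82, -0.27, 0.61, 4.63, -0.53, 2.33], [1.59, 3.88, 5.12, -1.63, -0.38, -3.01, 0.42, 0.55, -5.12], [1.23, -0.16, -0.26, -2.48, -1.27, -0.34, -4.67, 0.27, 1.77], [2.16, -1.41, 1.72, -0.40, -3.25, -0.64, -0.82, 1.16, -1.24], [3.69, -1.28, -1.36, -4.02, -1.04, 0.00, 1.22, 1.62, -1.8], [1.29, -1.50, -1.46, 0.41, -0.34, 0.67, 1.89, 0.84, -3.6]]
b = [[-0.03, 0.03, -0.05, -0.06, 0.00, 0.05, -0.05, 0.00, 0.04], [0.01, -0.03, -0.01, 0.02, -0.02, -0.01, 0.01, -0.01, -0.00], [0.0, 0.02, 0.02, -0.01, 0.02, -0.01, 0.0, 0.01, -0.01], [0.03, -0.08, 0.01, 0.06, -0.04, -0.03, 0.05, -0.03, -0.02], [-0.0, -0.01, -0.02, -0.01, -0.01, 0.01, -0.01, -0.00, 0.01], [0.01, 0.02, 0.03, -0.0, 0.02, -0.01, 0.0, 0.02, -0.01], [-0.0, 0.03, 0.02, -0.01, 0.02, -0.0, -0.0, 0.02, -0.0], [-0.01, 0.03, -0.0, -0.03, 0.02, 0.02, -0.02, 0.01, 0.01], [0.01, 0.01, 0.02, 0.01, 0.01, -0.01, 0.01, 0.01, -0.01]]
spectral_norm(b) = 0.18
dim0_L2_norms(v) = [6.5, 5.88, 8.94, 5.8, 4.31, 4.05, 7.28, 2.76, 7.42]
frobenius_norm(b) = 0.21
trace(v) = 1.10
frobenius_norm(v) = 18.47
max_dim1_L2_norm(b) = 0.13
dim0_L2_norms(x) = [6.49, 5.92, 8.96, 5.79, 4.34, 4.07, 7.26, 2.74, 7.43]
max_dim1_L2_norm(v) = 9.07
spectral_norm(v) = 10.47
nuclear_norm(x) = 47.13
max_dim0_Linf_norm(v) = 5.12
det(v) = -204215.32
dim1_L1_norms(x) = [9.06, 12.61, 17.12, 15.4, 21.74, 12.49, 12.8, 16.1, 12.0]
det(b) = 0.00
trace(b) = 0.00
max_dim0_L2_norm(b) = 0.1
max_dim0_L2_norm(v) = 8.94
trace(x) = 1.10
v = b + x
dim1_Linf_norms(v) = [2.54, 4.36, 4.91, 4.63, 5.12, 4.67, 3.25, 4.02, 3.6]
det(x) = -204346.23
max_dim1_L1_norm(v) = 21.7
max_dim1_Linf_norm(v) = 5.12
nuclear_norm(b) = 0.35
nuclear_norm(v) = 47.08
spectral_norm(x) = 10.47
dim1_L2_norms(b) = [0.12, 0.05, 0.04, 0.13, 0.03, 0.05, 0.05, 0.06, 0.03]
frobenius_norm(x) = 18.48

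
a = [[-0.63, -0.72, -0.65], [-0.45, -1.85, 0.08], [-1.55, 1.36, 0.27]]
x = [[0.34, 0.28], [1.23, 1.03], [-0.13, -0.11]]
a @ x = [[-1.02, -0.85], [-2.44, -2.04], [1.11, 0.94]]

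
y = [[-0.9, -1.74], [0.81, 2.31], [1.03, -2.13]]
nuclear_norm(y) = 5.15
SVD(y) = [[0.51,0.45],[-0.66,-0.35],[0.55,-0.83]] @ diag([3.6121334344830225, 1.5427546958249336]) @ [[-0.12, -0.99], [-0.99, 0.12]]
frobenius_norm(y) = 3.93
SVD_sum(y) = [[-0.22, -1.82], [0.28, 2.37], [-0.23, -1.98]] + [[-0.68, 0.08], [0.53, -0.06], [1.26, -0.15]]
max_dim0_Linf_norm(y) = 2.31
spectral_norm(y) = 3.61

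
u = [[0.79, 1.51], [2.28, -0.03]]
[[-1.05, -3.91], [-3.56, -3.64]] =u @ [[-1.56, -1.62], [0.12, -1.74]]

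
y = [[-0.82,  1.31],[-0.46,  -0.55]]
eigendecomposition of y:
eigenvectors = [[(0.86+0j), (0.86-0j)], [0.09+0.50j, 0.09-0.50j]]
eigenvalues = [(-0.68+0.76j), (-0.68-0.76j)]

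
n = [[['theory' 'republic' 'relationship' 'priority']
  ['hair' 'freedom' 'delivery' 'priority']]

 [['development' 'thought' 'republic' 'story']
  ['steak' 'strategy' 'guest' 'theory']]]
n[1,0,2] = 'republic'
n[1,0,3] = 'story'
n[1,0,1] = 'thought'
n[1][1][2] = 'guest'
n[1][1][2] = 'guest'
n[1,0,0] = 'development'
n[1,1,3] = 'theory'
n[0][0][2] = 'relationship'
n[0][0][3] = 'priority'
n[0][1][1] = 'freedom'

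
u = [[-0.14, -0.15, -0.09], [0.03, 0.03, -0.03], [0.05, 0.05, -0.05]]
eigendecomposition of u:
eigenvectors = [[-0.85+0.00j, -0.85-0.00j, (0.72+0j)], [0.17+0.21j, 0.17-0.21j, (-0.69+0j)], [(0.28+0.35j), (0.28-0.35j), (0.03+0j)]]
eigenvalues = [(-0.08+0.07j), (-0.08-0.07j), 0j]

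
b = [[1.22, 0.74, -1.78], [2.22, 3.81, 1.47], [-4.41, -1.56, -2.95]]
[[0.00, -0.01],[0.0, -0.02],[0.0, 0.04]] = b @ [[-0.00, -0.01], [-0.0, -0.00], [-0.00, -0.00]]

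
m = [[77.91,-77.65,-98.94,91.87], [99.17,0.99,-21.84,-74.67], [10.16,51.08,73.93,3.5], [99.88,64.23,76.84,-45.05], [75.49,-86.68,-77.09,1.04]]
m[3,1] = 64.23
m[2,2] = 73.93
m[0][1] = -77.65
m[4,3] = 1.04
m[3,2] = 76.84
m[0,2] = -98.94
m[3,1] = 64.23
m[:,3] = [91.87, -74.67, 3.5, -45.05, 1.04]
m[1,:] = [99.17, 0.99, -21.84, -74.67]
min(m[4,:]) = -86.68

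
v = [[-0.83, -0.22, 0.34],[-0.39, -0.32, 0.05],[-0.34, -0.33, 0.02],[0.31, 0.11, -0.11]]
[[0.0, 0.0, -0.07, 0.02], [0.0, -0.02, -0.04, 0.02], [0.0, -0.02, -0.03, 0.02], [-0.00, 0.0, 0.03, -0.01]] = v @ [[-0.02,0.01,0.07,0.02], [0.01,0.07,0.03,-0.07], [-0.03,0.08,-0.02,0.05]]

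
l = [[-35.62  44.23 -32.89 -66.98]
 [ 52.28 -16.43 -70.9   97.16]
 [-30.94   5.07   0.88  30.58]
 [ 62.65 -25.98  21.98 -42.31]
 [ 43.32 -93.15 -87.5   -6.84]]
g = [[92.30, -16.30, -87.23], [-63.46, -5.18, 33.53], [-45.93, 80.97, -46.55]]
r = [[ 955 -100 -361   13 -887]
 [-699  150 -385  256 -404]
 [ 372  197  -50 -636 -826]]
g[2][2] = -46.55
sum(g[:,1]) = 59.489999999999995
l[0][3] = -66.98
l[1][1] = -16.43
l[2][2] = 0.88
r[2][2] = -50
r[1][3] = 256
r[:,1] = [-100, 150, 197]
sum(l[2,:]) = 5.589999999999996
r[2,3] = -636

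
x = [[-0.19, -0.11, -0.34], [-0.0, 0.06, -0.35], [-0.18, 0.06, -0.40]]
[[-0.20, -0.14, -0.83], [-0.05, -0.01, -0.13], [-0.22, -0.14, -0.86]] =x @ [[0.87, 0.74, 3.94], [-0.08, -0.04, -0.27], [0.14, 0.01, 0.33]]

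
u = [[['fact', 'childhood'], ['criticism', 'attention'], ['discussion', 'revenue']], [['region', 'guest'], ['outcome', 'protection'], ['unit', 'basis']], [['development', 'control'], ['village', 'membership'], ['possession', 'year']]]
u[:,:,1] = [['childhood', 'attention', 'revenue'], ['guest', 'protection', 'basis'], ['control', 'membership', 'year']]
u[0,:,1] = ['childhood', 'attention', 'revenue']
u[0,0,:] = ['fact', 'childhood']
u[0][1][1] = 'attention'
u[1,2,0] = 'unit'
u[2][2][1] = 'year'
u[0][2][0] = 'discussion'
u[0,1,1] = 'attention'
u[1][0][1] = 'guest'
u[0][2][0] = 'discussion'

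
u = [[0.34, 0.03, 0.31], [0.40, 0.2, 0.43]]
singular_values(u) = [0.77, 0.1]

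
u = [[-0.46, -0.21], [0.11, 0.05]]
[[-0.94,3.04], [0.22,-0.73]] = u @ [[2.9, -4.68], [-1.89, -4.22]]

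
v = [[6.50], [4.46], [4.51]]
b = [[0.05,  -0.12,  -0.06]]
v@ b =[[0.32, -0.78, -0.39], [0.22, -0.54, -0.27], [0.23, -0.54, -0.27]]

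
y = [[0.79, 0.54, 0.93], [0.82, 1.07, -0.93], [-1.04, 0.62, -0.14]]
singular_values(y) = [1.69, 1.45, 0.99]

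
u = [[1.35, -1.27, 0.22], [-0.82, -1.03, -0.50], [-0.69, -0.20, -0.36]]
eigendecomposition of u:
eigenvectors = [[-0.92, 0.35, -0.32],[0.23, 0.87, -0.20],[0.30, 0.35, 0.92]]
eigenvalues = [1.6, -1.56, -0.07]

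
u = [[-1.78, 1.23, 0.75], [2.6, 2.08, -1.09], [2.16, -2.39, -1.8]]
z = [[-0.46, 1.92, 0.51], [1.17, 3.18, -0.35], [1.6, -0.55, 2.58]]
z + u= [[-2.24, 3.15, 1.26], [3.77, 5.26, -1.44], [3.76, -2.94, 0.78]]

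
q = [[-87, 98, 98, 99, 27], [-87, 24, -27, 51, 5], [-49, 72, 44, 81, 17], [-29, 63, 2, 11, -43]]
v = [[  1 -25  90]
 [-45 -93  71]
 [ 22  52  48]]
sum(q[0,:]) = 235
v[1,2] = 71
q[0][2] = 98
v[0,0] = 1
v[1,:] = [-45, -93, 71]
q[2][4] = 17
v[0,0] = 1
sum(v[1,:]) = -67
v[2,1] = 52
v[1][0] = -45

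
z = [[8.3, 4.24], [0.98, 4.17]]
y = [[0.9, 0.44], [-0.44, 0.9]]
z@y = [[5.60, 7.47], [-0.95, 4.18]]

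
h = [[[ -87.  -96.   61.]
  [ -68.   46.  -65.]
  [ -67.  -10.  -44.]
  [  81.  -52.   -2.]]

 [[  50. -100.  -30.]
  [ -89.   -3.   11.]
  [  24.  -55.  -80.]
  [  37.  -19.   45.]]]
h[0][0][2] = 61.0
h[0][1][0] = -68.0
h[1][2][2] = -80.0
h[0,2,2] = -44.0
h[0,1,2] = -65.0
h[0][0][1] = -96.0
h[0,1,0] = -68.0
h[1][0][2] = -30.0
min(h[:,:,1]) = -100.0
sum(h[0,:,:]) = -303.0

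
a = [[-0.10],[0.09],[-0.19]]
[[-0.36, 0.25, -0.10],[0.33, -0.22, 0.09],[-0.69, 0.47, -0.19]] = a@[[3.65, -2.45, 0.98]]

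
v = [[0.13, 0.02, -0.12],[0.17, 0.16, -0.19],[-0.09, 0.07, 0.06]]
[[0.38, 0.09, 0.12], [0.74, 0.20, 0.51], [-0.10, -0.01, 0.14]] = v@[[-0.2, 4.15, 1.73],[1.06, 1.65, 2.99],[-3.17, 4.06, 1.37]]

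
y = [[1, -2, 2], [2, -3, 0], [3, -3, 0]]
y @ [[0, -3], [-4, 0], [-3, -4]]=[[2, -11], [12, -6], [12, -9]]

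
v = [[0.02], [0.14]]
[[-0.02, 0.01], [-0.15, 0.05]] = v@[[-1.06, 0.34]]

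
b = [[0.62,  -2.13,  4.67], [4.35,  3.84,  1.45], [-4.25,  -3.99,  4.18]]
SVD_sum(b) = [[-1.92, -2.13, 1.58], [2.56, 2.82, -2.10], [-4.18, -4.61, 3.43]] + [[2.09, 0.55, 3.29], [2.16, 0.57, 3.39], [0.36, 0.09, 0.56]] + [[0.45, -0.55, -0.20], [-0.37, 0.45, 0.16], [-0.43, 0.53, 0.19]]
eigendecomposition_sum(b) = [[0.09+2.61j, -0.85+1.86j, 2.59-0.09j], [(2.49+0.37j), (1.62+1.13j), 0.36-2.47j], [(-2.01+1.98j), (-2.1+0.68j), (1.96+1.99j)]] + [[0.09-2.61j, -0.85-1.86j, (2.59+0.09j)], [2.49-0.37j, (1.62-1.13j), (0.36+2.47j)], [(-2.01-1.98j), (-2.1-0.68j), (1.96-1.99j)]] + [[0.44+0.00j, -0.43+0.00j, -0.51-0.00j], [(-0.63-0j), (0.61-0j), 0.72+0.00j], [-0.22-0.00j, (0.21-0j), 0.26+0.00j]]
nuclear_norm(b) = 15.83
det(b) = 60.55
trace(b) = 8.64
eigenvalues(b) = [(3.67+5.74j), (3.67-5.74j), (1.31+0j)]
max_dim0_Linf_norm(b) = 4.67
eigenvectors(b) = [[(-0.38+0.42j), -0.38-0.42j, (-0.55+0j)], [0.33+0.44j, 0.33-0.44j, 0.79+0.00j], [-0.61+0.00j, (-0.61-0j), 0.28+0.00j]]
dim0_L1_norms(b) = [9.22, 9.96, 10.3]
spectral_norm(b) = 8.95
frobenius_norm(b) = 10.68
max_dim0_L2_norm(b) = 6.43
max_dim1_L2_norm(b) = 7.17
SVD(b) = [[0.37, 0.69, -0.62], [-0.49, 0.71, 0.51], [0.79, 0.12, 0.6]] @ diag([8.9516198655481, 5.693197927107052, 1.1881915441159356]) @ [[-0.59,  -0.65,  0.48], [0.53,  0.14,  0.84], [-0.61,  0.75,  0.26]]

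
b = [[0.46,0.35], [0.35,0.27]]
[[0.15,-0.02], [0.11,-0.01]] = b @ [[0.25, -0.08],[0.10, 0.06]]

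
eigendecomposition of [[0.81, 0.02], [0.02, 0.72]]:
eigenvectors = [[0.98, -0.21],[0.21, 0.98]]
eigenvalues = [0.81, 0.72]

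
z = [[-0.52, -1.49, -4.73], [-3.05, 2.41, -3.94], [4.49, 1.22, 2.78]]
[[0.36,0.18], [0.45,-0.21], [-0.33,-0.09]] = z@[[-0.03, 0.01],[0.02, -0.09],[-0.08, -0.01]]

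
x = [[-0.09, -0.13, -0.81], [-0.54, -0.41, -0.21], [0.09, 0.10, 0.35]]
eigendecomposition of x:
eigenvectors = [[0.06, 0.56, -0.8], [0.99, -0.83, 0.53], [-0.14, 0.09, 0.28]]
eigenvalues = [-0.41, -0.02, 0.29]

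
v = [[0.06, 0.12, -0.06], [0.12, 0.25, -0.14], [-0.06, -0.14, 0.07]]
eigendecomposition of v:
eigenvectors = [[-0.38, -0.87, -0.32],[-0.81, 0.15, 0.56],[0.44, -0.47, 0.76]]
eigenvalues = [0.38, 0.01, -0.01]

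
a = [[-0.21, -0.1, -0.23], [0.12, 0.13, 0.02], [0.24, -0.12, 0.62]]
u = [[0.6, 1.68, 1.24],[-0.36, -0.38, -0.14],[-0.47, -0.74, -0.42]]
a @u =[[0.02, -0.14, -0.15], [0.02, 0.14, 0.12], [-0.10, -0.01, 0.05]]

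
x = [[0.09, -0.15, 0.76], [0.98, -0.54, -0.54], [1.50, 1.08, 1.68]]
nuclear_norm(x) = 4.36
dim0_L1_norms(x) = [2.57, 1.77, 2.98]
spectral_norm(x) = 2.55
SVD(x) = [[-0.21, 0.18, -0.96], [0.01, -0.98, -0.18], [-0.98, -0.05, 0.2]] @ diag([2.5504381106526006, 1.2592929789590985, 0.547765129298235]) @ [[-0.58, -0.40, -0.71], [-0.81, 0.36, 0.46], [0.07, 0.84, -0.54]]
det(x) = 1.76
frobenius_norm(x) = 2.90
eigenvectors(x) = [[-0.35+0.00j, 0.06-0.42j, 0.06+0.42j],[(0.06+0j), (-0.79+0j), (-0.79-0j)],[(-0.94+0j), 0.22+0.37j, 0.22-0.37j]]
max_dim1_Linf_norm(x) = 1.68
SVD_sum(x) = [[0.31, 0.21, 0.38], [-0.02, -0.01, -0.03], [1.44, 1.01, 1.77]] + [[-0.18, 0.08, 0.10], [1.01, -0.44, -0.57], [0.05, -0.02, -0.03]] + [[-0.04, -0.44, 0.28], [-0.01, -0.08, 0.05], [0.01, 0.09, -0.06]]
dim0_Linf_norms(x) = [1.5, 1.08, 1.68]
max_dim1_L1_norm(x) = 4.26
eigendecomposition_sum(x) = [[(0.55+0j), (0.22+0j), 0.61-0.00j], [-0.10+0.00j, -0.04-0.00j, -0.11+0.00j], [(1.47+0j), (0.58+0j), (1.66-0j)]] + [[(-0.23+0.26j), -0.18-0.16j, 0.07-0.11j],  [(0.54+0.35j), (-0.25+0.38j), -0.22-0.10j],  [0.01-0.35j, 0.25+0.01j, (0.01+0.13j)]] + [[-0.23-0.26j, -0.18+0.16j, 0.07+0.11j], [0.54-0.35j, -0.25-0.38j, -0.22+0.10j], [0.01+0.35j, (0.25-0.01j), (0.01-0.13j)]]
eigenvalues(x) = [(2.17+0j), (-0.47+0.77j), (-0.47-0.77j)]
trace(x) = 1.23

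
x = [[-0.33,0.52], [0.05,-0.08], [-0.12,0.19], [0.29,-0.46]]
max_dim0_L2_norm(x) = 0.72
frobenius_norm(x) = 0.86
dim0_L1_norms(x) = [0.79, 1.25]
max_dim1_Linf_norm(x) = 0.52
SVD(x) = [[-0.72, -0.66],[0.11, -0.38],[-0.26, 0.12],[0.63, -0.63]] @ diag([0.85697037068186, 0.001335579797601745]) @ [[0.53, -0.85],  [0.85, 0.53]]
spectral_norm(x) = 0.86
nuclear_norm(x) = 0.86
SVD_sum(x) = [[-0.33, 0.52], [0.05, -0.08], [-0.12, 0.19], [0.29, -0.46]] + [[-0.00, -0.0], [-0.00, -0.0], [0.00, 0.00], [-0.0, -0.0]]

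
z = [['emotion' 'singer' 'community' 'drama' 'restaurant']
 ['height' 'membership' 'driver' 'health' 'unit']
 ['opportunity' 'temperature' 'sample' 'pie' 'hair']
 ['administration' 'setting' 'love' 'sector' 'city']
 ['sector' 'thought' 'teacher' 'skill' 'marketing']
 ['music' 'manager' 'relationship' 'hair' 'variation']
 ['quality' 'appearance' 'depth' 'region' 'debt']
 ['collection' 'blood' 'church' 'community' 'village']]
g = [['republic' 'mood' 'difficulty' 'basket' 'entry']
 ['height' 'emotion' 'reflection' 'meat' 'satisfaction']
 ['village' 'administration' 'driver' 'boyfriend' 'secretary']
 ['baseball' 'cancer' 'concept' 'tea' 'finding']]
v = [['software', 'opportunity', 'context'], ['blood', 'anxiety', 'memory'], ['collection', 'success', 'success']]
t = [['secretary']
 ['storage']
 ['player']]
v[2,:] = ['collection', 'success', 'success']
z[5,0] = 'music'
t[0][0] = 'secretary'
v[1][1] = 'anxiety'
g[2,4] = 'secretary'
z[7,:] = ['collection', 'blood', 'church', 'community', 'village']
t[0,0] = 'secretary'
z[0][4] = 'restaurant'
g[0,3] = 'basket'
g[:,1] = ['mood', 'emotion', 'administration', 'cancer']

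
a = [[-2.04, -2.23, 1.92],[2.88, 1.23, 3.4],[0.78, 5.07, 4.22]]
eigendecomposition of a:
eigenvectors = [[(0.06+0j),0.75+0.00j,(0.75-0j)], [0.51+0.00j,-0.14-0.51j,-0.14+0.51j], [(0.86+0j),(-0.13+0.37j),(-0.13-0.37j)]]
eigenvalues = [(7.28+0j), (-1.93+2.48j), (-1.93-2.48j)]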